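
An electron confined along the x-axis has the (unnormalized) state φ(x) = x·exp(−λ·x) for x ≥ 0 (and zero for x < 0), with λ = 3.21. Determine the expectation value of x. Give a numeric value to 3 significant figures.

⟨x⟩ = ∫ x·|φ|² dx / ∫|φ|² dx (integrals over the domain).
Every integrand reduces to terms xʲ·e^(−2λx) on [0, ∞); use ∫₀^∞ xʲ·e^(−2λx) dx = j!/(2λ)^(j+1).
State is unnormalized: ∫|φ|² dx = 0.0075583, and ∫φ*·x·φ dx = 0.0035319, so ⟨x⟩ = 0.0035319 / 0.0075583.
⟨x⟩ = 0.46729.

0.467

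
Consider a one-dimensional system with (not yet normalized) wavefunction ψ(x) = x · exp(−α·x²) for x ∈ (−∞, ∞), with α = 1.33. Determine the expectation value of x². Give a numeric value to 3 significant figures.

0.564

⟨x²⟩ = ∫ x²·|ψ|² dx / ∫|ψ|² dx (integrals over the domain).
Expand each integrand as polynomial × e^(−2αx²) and use ∫x^(2j)·e^(−2αx²) dx = (2j−1)!!/(4α)^j · √(π/(2α)), odd powers → 0; here √(π/(2α)) = 1.0868.
State is unnormalized: ∫|ψ|² dx = 0.20428, and ∫ψ*·x²·ψ dx = 0.11519, so ⟨x²⟩ = 0.11519 / 0.20428.
⟨x²⟩ = 0.56391.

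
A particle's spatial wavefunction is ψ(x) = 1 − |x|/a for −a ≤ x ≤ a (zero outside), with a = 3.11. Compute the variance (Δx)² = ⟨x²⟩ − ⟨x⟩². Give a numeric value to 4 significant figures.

Compute ⟨x⟩ and ⟨x²⟩ separately, then (Δx)² = ⟨x²⟩ − ⟨x⟩².
ψ is even, so ∫ over [−a, a] = 2∫₀ᵃ with ψ = 1 − x/a there: ∫₀ᵃ (1 − x/a)² dx = a/3, ∫₀ᵃ x²(1 − x/a)² dx = a³/30, ∫₀ᵃ x⁴(1 − x/a)² dx = a⁵/105.
Normalization: ∫|ψ|² dx = 2.0733.
⟨x⟩ = 0.0000 and ⟨x²⟩ = 0.96721.
(Δx)² = 0.96721 − (0.0000)² = 0.96721.

0.9672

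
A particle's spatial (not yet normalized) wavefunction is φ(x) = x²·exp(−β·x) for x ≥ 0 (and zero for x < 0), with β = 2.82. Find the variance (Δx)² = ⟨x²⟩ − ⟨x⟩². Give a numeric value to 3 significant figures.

0.157

Compute ⟨x⟩ and ⟨x²⟩ separately, then (Δx)² = ⟨x²⟩ − ⟨x⟩².
Every integrand reduces to terms xʲ·e^(−2βx) on [0, ∞); use ∫₀^∞ xʲ·e^(−2βx) dx = j!/(2β)^(j+1).
Normalization: ∫|φ|² dx = 0.0042055.
⟨x⟩ = 0.88652 and ⟨x²⟩ = 0.94311.
(Δx)² = 0.94311 − (0.88652)² = 0.15719.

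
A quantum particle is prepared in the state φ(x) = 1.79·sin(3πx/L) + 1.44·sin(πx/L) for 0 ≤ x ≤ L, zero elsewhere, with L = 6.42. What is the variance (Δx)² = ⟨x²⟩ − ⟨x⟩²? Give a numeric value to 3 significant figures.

4.00

Compute ⟨x⟩ and ⟨x²⟩ separately, then (Δx)² = ⟨x²⟩ − ⟨x⟩².
On 0 ≤ x ≤ L (j ≠ l): ∫sin²(jπx/L) dx = L/2, ∫sin(jπx/L)·sin(lπx/L) dx = 0; diagonal moments ∫x·sin²(jπx/L) dx = L²/4, ∫x²·sin²(jπx/L) dx = L³·(1/6 − 1/(4j²π²)); cross terms ∫x·sin(jπx/L)·sin(lπx/L) dx = 0 for j + l even and −4jlL²/(π²(j² − l²)²) for j + l odd, ∫x²·sin(jπx/L)·sin(lπx/L) dx = (−1)^(j+l)·4jlL³/(π²(j² − l²)²); higher powers the same way via product-to-sum and parts.
Normalization: ∫|φ|² dx = 16.941.
⟨x⟩ = 3.2100 and ⟨x²⟩ = 14.307.
(Δx)² = 14.307 − (3.2100)² = 4.0031.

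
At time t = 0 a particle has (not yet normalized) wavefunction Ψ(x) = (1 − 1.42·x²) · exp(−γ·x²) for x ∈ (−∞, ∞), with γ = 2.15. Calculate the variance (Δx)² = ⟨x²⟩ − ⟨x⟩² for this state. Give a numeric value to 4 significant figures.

Compute ⟨x⟩ and ⟨x²⟩ separately, then (Δx)² = ⟨x²⟩ − ⟨x⟩².
Expand each integrand as polynomial × e^(−2γx²) and use ∫x^(2j)·e^(−2γx²) dx = (2j−1)!!/(4γ)^j · √(π/(2γ)), odd powers → 0; here √(π/(2γ)) = 0.85475.
Normalization: ∫|Ψ|² dx = 0.64240.
⟨x⟩ = 0.0000 and ⟨x²⟩ = 0.064711.
(Δx)² = 0.064711 − (0.0000)² = 0.064711.

0.06471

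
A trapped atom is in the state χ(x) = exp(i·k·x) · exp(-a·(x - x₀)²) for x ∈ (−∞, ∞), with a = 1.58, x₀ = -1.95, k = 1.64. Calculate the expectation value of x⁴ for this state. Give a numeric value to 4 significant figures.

18.14

⟨x⁴⟩ = ∫ x⁴·|χ|² dx / ∫|χ|² dx (integrals over the domain).
Gaussian moments (u = x − x₀): ∫u^(2j)·e^(−2au²) du = (2j−1)!!/(4a)^j · √(π/(2a)), odd powers integrate to 0; here √(π/(2a)) = 0.99708.
State is unnormalized: ∫|χ|² dx = 0.99708, and ∫χ*·x⁴·χ dx = 18.091, so ⟨x⁴⟩ = 18.091 / 0.99708.
⟨x⁴⟩ = 18.144.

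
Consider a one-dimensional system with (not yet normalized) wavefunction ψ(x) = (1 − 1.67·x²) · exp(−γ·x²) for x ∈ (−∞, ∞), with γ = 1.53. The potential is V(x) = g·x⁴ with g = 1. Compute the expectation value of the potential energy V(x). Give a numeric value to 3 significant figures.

⟨V⟩ = ∫ V(x)·|ψ|² dx / ∫|ψ|² dx.
Expand each integrand as polynomial × e^(−2γx²) and use ∫x^(2j)·e^(−2γx²) dx = (2j−1)!!/(4γ)^j · √(π/(2γ)), odd powers → 0; here √(π/(2γ)) = 1.0132.
State is unnormalized: ∫|ψ|² dx = 0.68661, and ∫ψ*·V(x)·ψ dx = 0.071207, so ⟨V⟩ = 0.071207 / 0.68661.
⟨V⟩ = 0.10371.

0.104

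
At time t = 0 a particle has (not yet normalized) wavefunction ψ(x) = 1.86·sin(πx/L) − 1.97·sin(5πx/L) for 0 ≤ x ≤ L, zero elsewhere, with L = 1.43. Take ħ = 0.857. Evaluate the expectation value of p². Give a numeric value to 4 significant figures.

48.52

p² ψ = −ħ² d²ψ/dx²; ⟨p²⟩ = −ħ² ∫ ψ*·ψ'' dx / ∫|ψ|² dx.
d²/dx² sin(jπx/L) = −(jπ/L)²·sin(jπx/L); on 0 ≤ x ≤ L, ∫sin²(jπx/L) dx = L/2 and ∫sin(jπx/L)·sin(lπx/L) dx = 0 for j ≠ l, so only diagonal terms survive in ∫|ψ|² and ∫ψ·ψ″; ∫ψ·ψ′ dx = [ψ²/2] between the walls = 0.
State is unnormalized: ∫|ψ|² dx = 5.2485, and ∫ψ*·(−ħ² ψ'') dx = 254.67, so ⟨p²⟩ = 254.67 / 5.2485.
⟨p²⟩ = 48.524.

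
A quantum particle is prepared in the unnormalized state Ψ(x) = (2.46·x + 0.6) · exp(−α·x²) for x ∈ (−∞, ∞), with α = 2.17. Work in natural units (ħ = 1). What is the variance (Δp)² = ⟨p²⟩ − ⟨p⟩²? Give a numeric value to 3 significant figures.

Compute ⟨p⟩ and ⟨p²⟩ separately; (Δp)² = ⟨p²⟩ − ⟨p⟩².
Expand each integrand as polynomial × e^(−2αx²) and use ∫x^(2j)·e^(−2αx²) dx = (2j−1)!!/(4α)^j · √(π/(2α)), odd powers → 0; here √(π/(2α)) = 0.85081. Differentiate with the product rule, d/dx e^(−αx²) = −2αx·e^(−αx²).
Normalization: ∫|Ψ|² dx = 0.89946.
⟨p⟩ = 0.0000 and ⟨p²⟩ = 5.0321.
(Δp)² = 5.0321 − (0.0000)² = 5.0321.

5.03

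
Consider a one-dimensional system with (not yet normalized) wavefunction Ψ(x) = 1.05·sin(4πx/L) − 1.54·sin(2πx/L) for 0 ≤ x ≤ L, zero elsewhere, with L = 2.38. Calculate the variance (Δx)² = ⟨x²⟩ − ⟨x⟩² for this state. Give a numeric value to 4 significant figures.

0.1799

Compute ⟨x⟩ and ⟨x²⟩ separately, then (Δx)² = ⟨x²⟩ − ⟨x⟩².
On 0 ≤ x ≤ L (j ≠ l): ∫sin²(jπx/L) dx = L/2, ∫sin(jπx/L)·sin(lπx/L) dx = 0; diagonal moments ∫x·sin²(jπx/L) dx = L²/4, ∫x²·sin²(jπx/L) dx = L³·(1/6 − 1/(4j²π²)); cross terms ∫x·sin(jπx/L)·sin(lπx/L) dx = 0 for j + l even and −4jlL²/(π²(j² − l²)²) for j + l odd, ∫x²·sin(jπx/L)·sin(lπx/L) dx = (−1)^(j+l)·4jlL³/(π²(j² − l²)²); higher powers the same way via product-to-sum and parts.
Normalization: ∫|Ψ|² dx = 4.1342.
⟨x⟩ = 1.1900 and ⟨x²⟩ = 1.5960.
(Δx)² = 1.5960 − (1.1900)² = 0.17992.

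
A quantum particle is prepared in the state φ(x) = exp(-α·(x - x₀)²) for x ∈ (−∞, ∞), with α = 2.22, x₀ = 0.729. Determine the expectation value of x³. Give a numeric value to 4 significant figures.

⟨x³⟩ = ∫ x³·|φ|² dx / ∫|φ|² dx (integrals over the domain).
Gaussian moments (u = x − x₀): ∫u^(2j)·e^(−2αu²) du = (2j−1)!!/(4α)^j · √(π/(2α)), odd powers integrate to 0; here √(π/(2α)) = 0.84117.
State is unnormalized: ∫|φ|² dx = 0.84117, and ∫φ*·x³·φ dx = 0.53305, so ⟨x³⟩ = 0.53305 / 0.84117.
⟨x³⟩ = 0.63370.

0.6337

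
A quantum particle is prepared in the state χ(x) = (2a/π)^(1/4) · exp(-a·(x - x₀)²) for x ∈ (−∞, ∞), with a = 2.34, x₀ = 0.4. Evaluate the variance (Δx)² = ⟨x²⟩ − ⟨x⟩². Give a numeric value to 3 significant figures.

Compute ⟨x⟩ and ⟨x²⟩ separately, then (Δx)² = ⟨x²⟩ − ⟨x⟩².
Gaussian moments (u = x − x₀): ∫u^(2j)·e^(−2au²) du = (2j−1)!!/(4a)^j · √(π/(2a)), odd powers integrate to 0; here √(π/(2a)) = 0.81932.
⟨x⟩ = 0.40000 and ⟨x²⟩ = 0.26684.
(Δx)² = 0.26684 − (0.40000)² = 0.10684.

0.107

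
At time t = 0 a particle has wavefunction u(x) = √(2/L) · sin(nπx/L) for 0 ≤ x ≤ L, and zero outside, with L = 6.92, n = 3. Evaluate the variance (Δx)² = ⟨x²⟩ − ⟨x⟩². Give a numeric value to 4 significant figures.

3.721

Compute ⟨x⟩ and ⟨x²⟩ separately, then (Δx)² = ⟨x²⟩ − ⟨x⟩².
With sin²θ = (1 − cos2θ)/2 on 0 ≤ x ≤ L: ∫sin²(nπx/L) dx = L/2, ∫x·sin²(nπx/L) dx = L²/4, ∫x²·sin²(nπx/L) dx = L³·(1/6 − 1/(4n²π²)); higher powers xᵏ the same way, integrating xᵏ·cos(2nπx/L) by parts.
⟨x⟩ = 3.4600 and ⟨x²⟩ = 15.693.
(Δx)² = 15.693 − (3.4600)² = 3.7210.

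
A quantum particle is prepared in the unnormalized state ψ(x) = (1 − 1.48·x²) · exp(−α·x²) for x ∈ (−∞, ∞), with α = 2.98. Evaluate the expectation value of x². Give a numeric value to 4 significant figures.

0.05113

⟨x²⟩ = ∫ x²·|ψ|² dx / ∫|ψ|² dx (integrals over the domain).
Expand each integrand as polynomial × e^(−2αx²) and use ∫x^(2j)·e^(−2αx²) dx = (2j−1)!!/(4α)^j · √(π/(2α)), odd powers → 0; here √(π/(2α)) = 0.72603.
State is unnormalized: ∫|ψ|² dx = 0.57931, and ∫ψ*·x²·ψ dx = 0.029618, so ⟨x²⟩ = 0.029618 / 0.57931.
⟨x²⟩ = 0.051126.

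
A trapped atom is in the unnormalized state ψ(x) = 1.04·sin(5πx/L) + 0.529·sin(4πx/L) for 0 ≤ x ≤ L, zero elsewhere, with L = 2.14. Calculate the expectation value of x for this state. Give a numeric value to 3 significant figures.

0.724

⟨x⟩ = ∫ x·|ψ|² dx / ∫|ψ|² dx (integrals over the domain).
On 0 ≤ x ≤ L (j ≠ l): ∫sin²(jπx/L) dx = L/2, ∫sin(jπx/L)·sin(lπx/L) dx = 0; diagonal moments ∫x·sin²(jπx/L) dx = L²/4, ∫x²·sin²(jπx/L) dx = L³·(1/6 − 1/(4j²π²)); cross terms ∫x·sin(jπx/L)·sin(lπx/L) dx = 0 for j + l even and −4jlL²/(π²(j² − l²)²) for j + l odd, ∫x²·sin(jπx/L)·sin(lπx/L) dx = (−1)^(j+l)·4jlL³/(π²(j² − l²)²); higher powers the same way via product-to-sum and parts.
State is unnormalized: ∫|ψ|² dx = 1.4567, and ∫ψ*·x·ψ dx = 1.0545, so ⟨x⟩ = 1.0545 / 1.4567.
⟨x⟩ = 0.72385.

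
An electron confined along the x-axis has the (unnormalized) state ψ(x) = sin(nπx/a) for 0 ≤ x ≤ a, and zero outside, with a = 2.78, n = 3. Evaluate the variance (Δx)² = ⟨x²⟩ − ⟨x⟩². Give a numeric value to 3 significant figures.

Compute ⟨x⟩ and ⟨x²⟩ separately, then (Δx)² = ⟨x²⟩ − ⟨x⟩².
With sin²θ = (1 − cos2θ)/2 on 0 ≤ x ≤ a: ∫sin²(nπx/a) dx = a/2, ∫x·sin²(nπx/a) dx = a²/4, ∫x²·sin²(nπx/a) dx = a³·(1/6 − 1/(4n²π²)); higher powers xᵏ the same way, integrating xᵏ·cos(2nπx/a) by parts.
Normalization: ∫|ψ|² dx = 1.3900.
⟨x⟩ = 1.3900 and ⟨x²⟩ = 2.5326.
(Δx)² = 2.5326 − (1.3900)² = 0.60053.

0.601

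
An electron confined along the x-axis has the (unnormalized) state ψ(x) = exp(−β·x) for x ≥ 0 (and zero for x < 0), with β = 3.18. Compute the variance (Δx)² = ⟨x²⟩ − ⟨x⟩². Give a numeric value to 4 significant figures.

0.02472

Compute ⟨x⟩ and ⟨x²⟩ separately, then (Δx)² = ⟨x²⟩ − ⟨x⟩².
Every integrand reduces to terms xʲ·e^(−2βx) on [0, ∞); use ∫₀^∞ xʲ·e^(−2βx) dx = j!/(2β)^(j+1).
Normalization: ∫|ψ|² dx = 0.15723.
⟨x⟩ = 0.15723 and ⟨x²⟩ = 0.049444.
(Δx)² = 0.049444 − (0.15723)² = 0.024722.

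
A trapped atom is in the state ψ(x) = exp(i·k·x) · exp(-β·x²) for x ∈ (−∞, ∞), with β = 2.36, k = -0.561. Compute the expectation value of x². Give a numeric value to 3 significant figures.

0.106

⟨x²⟩ = ∫ x²·|ψ|² dx / ∫|ψ|² dx (integrals over the domain).
Gaussian moments: ∫x^(2j)·e^(−2βx²) dx = (2j−1)!!/(4β)^j · √(π/(2β)), odd powers integrate to 0; here √(π/(2β)) = 0.81584.
State is unnormalized: ∫|ψ|² dx = 0.81584, and ∫ψ*·x²·ψ dx = 0.086424, so ⟨x²⟩ = 0.086424 / 0.81584.
⟨x²⟩ = 0.10593.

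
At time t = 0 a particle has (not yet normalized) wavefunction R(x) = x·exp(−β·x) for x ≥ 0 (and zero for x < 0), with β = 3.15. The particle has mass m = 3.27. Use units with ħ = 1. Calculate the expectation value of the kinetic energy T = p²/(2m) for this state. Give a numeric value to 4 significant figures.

T = −(ħ²/2m) d²/dx², so ⟨T⟩ = −(ħ²/2m) ∫ R*·R'' dx / ∫|R|² dx; with m = 3.27.
Differentiate x·exp(−β·x) with the product rule; every integrand then reduces to terms xʲ·e^(−2βx) on [0, ∞), with ∫₀^∞ xʲ·e^(−2βx) dx = j!/(2β)^(j+1).
State is unnormalized: ∫|R|² dx = 0.0079985, and ∫R*·(−ħ²/2m · R'') dx = 0.012135, so ⟨T⟩ = 0.012135 / 0.0079985.
⟨T⟩ = 1.5172.

1.517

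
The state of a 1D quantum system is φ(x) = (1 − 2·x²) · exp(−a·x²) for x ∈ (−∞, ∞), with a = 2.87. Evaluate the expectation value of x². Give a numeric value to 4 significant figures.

0.04809

⟨x²⟩ = ∫ x²·|φ|² dx / ∫|φ|² dx (integrals over the domain).
Expand each integrand as polynomial × e^(−2ax²) and use ∫x^(2j)·e^(−2ax²) dx = (2j−1)!!/(4a)^j · √(π/(2a)), odd powers → 0; here √(π/(2a)) = 0.73981.
State is unnormalized: ∫|φ|² dx = 0.54940, and ∫φ*·x²·φ dx = 0.026420, so ⟨x²⟩ = 0.026420 / 0.54940.
⟨x²⟩ = 0.048089.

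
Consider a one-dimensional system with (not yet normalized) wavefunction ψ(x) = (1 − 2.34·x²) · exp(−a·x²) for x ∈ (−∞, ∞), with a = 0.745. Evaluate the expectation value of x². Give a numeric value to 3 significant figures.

1.45

⟨x²⟩ = ∫ x²·|ψ|² dx / ∫|ψ|² dx (integrals over the domain).
Expand each integrand as polynomial × e^(−2ax²) and use ∫x^(2j)·e^(−2ax²) dx = (2j−1)!!/(4a)^j · √(π/(2a)), odd powers → 0; here √(π/(2a)) = 1.4521.
State is unnormalized: ∫|ψ|² dx = 1.8576, and ∫ψ*·x²·ψ dx = 2.6982, so ⟨x²⟩ = 2.6982 / 1.8576.
⟨x²⟩ = 1.4525.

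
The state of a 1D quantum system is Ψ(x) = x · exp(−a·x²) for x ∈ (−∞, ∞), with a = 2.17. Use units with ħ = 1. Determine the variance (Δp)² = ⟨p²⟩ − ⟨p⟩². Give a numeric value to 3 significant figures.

6.51

Compute ⟨p⟩ and ⟨p²⟩ separately; (Δp)² = ⟨p²⟩ − ⟨p⟩².
Expand each integrand as polynomial × e^(−2ax²) and use ∫x^(2j)·e^(−2ax²) dx = (2j−1)!!/(4a)^j · √(π/(2a)), odd powers → 0; here √(π/(2a)) = 0.85081. Differentiate with the product rule, d/dx e^(−ax²) = −2ax·e^(−ax²).
Normalization: ∫|Ψ|² dx = 0.098019.
⟨p⟩ = 0.0000 and ⟨p²⟩ = 6.5100.
(Δp)² = 6.5100 − (0.0000)² = 6.5100.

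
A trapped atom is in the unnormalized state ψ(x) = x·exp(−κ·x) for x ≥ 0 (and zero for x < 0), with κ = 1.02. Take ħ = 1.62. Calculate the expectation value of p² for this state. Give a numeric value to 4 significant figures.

p² ψ = −ħ² d²ψ/dx²; ⟨p²⟩ = −ħ² ∫ ψ*·ψ'' dx / ∫|ψ|² dx.
Differentiate x·exp(−κ·x) with the product rule; every integrand then reduces to terms xʲ·e^(−2κx) on [0, ∞), with ∫₀^∞ xʲ·e^(−2κx) dx = j!/(2κ)^(j+1).
State is unnormalized: ∫|ψ|² dx = 0.23558, and ∫ψ*·(−ħ² ψ'') dx = 0.64324, so ⟨p²⟩ = 0.64324 / 0.23558.
⟨p²⟩ = 2.7304.

2.730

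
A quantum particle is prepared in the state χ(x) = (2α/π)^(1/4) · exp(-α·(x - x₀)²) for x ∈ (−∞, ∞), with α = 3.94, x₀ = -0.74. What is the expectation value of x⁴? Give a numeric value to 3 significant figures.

⟨x⁴⟩ = ∫ x⁴·|χ|² dx (integrals over the domain).
Gaussian moments (u = x − x₀): ∫u^(2j)·e^(−2αu²) du = (2j−1)!!/(4α)^j · √(π/(2α)), odd powers integrate to 0; here √(π/(2α)) = 0.63141.
⟨x⁴⟩ = 0.52042.

0.520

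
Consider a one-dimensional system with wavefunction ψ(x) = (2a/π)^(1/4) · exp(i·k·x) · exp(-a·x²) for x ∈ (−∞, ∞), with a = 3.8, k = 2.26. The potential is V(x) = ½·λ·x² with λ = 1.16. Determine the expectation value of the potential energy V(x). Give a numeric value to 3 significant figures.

⟨V⟩ = ∫ V(x)·|ψ|² dx.
Gaussian moments: ∫x^(2j)·e^(−2ax²) dx = (2j−1)!!/(4a)^j · √(π/(2a)), odd powers integrate to 0; here √(π/(2a)) = 0.64294.
⟨V⟩ = 0.038158.

0.0382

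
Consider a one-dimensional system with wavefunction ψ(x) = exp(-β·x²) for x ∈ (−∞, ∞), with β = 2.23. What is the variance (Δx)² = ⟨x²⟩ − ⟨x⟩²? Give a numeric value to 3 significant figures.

Compute ⟨x⟩ and ⟨x²⟩ separately, then (Δx)² = ⟨x²⟩ − ⟨x⟩².
Gaussian moments: ∫x^(2j)·e^(−2βx²) dx = (2j−1)!!/(4β)^j · √(π/(2β)), odd powers integrate to 0; here √(π/(2β)) = 0.83928.
Normalization: ∫|ψ|² dx = 0.83928.
⟨x⟩ = 0.0000 and ⟨x²⟩ = 0.11211.
(Δx)² = 0.11211 − (0.0000)² = 0.11211.

0.112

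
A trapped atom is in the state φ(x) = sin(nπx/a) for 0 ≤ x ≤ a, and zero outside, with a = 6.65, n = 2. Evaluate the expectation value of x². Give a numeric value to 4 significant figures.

14.18

⟨x²⟩ = ∫ x²·|φ|² dx / ∫|φ|² dx (integrals over the domain).
With sin²θ = (1 − cos2θ)/2 on 0 ≤ x ≤ a: ∫sin²(nπx/a) dx = a/2, ∫x·sin²(nπx/a) dx = a²/4, ∫x²·sin²(nπx/a) dx = a³·(1/6 − 1/(4n²π²)); higher powers xᵏ the same way, integrating xᵏ·cos(2nπx/a) by parts.
State is unnormalized: ∫|φ|² dx = 3.3250, and ∫φ*·x²·φ dx = 47.151, so ⟨x²⟩ = 47.151 / 3.3250.
⟨x²⟩ = 14.181.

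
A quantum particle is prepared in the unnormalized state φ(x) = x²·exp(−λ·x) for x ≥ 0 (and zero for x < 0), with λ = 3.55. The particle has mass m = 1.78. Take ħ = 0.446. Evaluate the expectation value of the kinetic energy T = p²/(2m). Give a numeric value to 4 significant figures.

T = −(ħ²/2m) d²/dx², so ⟨T⟩ = −(ħ²/2m) ∫ φ*·φ'' dx / ∫|φ|² dx; with m = 1.78.
Differentiate x²·exp(−λ·x) with the product rule; every integrand then reduces to terms xʲ·e^(−2λx) on [0, ∞), with ∫₀^∞ xʲ·e^(−2λx) dx = j!/(2λ)^(j+1).
State is unnormalized: ∫|φ|² dx = 0.0013302, and ∫φ*·(−ħ²/2m · φ'') dx = 0.00031223, so ⟨T⟩ = 0.00031223 / 0.0013302.
⟨T⟩ = 0.23472.

0.2347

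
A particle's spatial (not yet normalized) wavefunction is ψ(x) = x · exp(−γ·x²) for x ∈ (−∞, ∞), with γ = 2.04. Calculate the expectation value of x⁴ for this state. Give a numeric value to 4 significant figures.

0.2253

⟨x⁴⟩ = ∫ x⁴·|ψ|² dx / ∫|ψ|² dx (integrals over the domain).
Expand each integrand as polynomial × e^(−2γx²) and use ∫x^(2j)·e^(−2γx²) dx = (2j−1)!!/(4γ)^j · √(π/(2γ)), odd powers → 0; here √(π/(2γ)) = 0.87750.
State is unnormalized: ∫|ψ|² dx = 0.10754, and ∫ψ*·x⁴·ψ dx = 0.024225, so ⟨x⁴⟩ = 0.024225 / 0.10754.
⟨x⁴⟩ = 0.22527.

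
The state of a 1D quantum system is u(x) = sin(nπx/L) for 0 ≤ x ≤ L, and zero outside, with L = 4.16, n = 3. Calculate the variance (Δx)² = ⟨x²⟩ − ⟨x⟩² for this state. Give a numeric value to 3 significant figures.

1.34

Compute ⟨x⟩ and ⟨x²⟩ separately, then (Δx)² = ⟨x²⟩ − ⟨x⟩².
With sin²θ = (1 − cos2θ)/2 on 0 ≤ x ≤ L: ∫sin²(nπx/L) dx = L/2, ∫x·sin²(nπx/L) dx = L²/4, ∫x²·sin²(nπx/L) dx = L³·(1/6 − 1/(4n²π²)); higher powers xᵏ the same way, integrating xᵏ·cos(2nπx/L) by parts.
Normalization: ∫|u|² dx = 2.0800.
⟨x⟩ = 2.0800 and ⟨x²⟩ = 5.6711.
(Δx)² = 5.6711 − (2.0800)² = 1.3447.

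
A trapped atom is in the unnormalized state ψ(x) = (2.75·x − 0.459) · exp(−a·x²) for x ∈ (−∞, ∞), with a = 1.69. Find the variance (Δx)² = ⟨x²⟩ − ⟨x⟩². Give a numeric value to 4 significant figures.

Compute ⟨x⟩ and ⟨x²⟩ separately, then (Δx)² = ⟨x²⟩ − ⟨x⟩².
Expand each integrand as polynomial × e^(−2ax²) and use ∫x^(2j)·e^(−2ax²) dx = (2j−1)!!/(4a)^j · √(π/(2a)), odd powers → 0; here √(π/(2a)) = 0.96409.
Normalization: ∫|ψ|² dx = 1.2817.
⟨x⟩ = -0.28092 and ⟨x²⟩ = 0.39690.
(Δx)² = 0.39690 − (-0.28092)² = 0.31799.

0.3180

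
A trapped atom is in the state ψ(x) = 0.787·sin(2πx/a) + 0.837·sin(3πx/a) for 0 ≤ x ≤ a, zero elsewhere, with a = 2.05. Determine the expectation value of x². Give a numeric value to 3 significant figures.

⟨x²⟩ = ∫ x²·|ψ|² dx / ∫|ψ|² dx (integrals over the domain).
On 0 ≤ x ≤ a (j ≠ l): ∫sin²(jπx/a) dx = a/2, ∫sin(jπx/a)·sin(lπx/a) dx = 0; diagonal moments ∫x·sin²(jπx/a) dx = a²/4, ∫x²·sin²(jπx/a) dx = a³·(1/6 − 1/(4j²π²)); cross terms ∫x·sin(jπx/a)·sin(lπx/a) dx = 0 for j + l even and −4jla²/(π²(j² − l²)²) for j + l odd, ∫x²·sin(jπx/a)·sin(lπx/a) dx = (−1)^(j+l)·4jla³/(π²(j² − l²)²); higher powers the same way via product-to-sum and parts.
State is unnormalized: ∫|ψ|² dx = 1.3529, and ∫ψ*·x²·ψ dx = 0.74048, so ⟨x²⟩ = 0.74048 / 1.3529.
⟨x²⟩ = 0.54731.

0.547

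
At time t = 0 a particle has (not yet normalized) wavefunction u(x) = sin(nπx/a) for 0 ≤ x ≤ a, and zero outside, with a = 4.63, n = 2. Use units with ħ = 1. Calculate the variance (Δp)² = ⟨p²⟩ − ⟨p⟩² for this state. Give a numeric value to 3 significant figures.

1.84

Compute ⟨p⟩ and ⟨p²⟩ separately; (Δp)² = ⟨p²⟩ − ⟨p⟩².
d/dx sin(nπx/a) = (nπ/a)·cos(nπx/a) and d²/dx² sin(nπx/a) = −(nπ/a)²·sin(nπx/a); on 0 ≤ x ≤ a, ∫sin²(nπx/a) dx = a/2 and ∫sin(nπx/a)·cos(nπx/a) dx = 0.
Normalization: ∫|u|² dx = 2.3150.
⟨p⟩ = 0.0000 and ⟨p²⟩ = 1.8416.
(Δp)² = 1.8416 − (0.0000)² = 1.8416.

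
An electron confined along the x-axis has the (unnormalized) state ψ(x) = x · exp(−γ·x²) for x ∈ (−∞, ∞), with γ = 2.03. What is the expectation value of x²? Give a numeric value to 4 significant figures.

0.3695

⟨x²⟩ = ∫ x²·|ψ|² dx / ∫|ψ|² dx (integrals over the domain).
Expand each integrand as polynomial × e^(−2γx²) and use ∫x^(2j)·e^(−2γx²) dx = (2j−1)!!/(4γ)^j · √(π/(2γ)), odd powers → 0; here √(π/(2γ)) = 0.87965.
State is unnormalized: ∫|ψ|² dx = 0.10833, and ∫ψ*·x²·ψ dx = 0.040024, so ⟨x²⟩ = 0.040024 / 0.10833.
⟨x²⟩ = 0.36946.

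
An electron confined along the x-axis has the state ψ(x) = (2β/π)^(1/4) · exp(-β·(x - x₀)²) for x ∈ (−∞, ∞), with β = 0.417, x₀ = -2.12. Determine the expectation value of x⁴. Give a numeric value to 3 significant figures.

37.4

⟨x⁴⟩ = ∫ x⁴·|ψ|² dx (integrals over the domain).
Gaussian moments (u = x − x₀): ∫u^(2j)·e^(−2βu²) du = (2j−1)!!/(4β)^j · √(π/(2β)), odd powers integrate to 0; here √(π/(2β)) = 1.9408.
⟨x⁴⟩ = 37.445.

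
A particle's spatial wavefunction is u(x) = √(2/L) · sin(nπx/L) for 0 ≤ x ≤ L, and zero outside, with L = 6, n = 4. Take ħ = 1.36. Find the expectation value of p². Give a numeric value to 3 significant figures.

p² u = −ħ² d²u/dx²; ⟨p²⟩ = −ħ² ∫ u*·u'' dx.
d/dx sin(nπx/L) = (nπ/L)·cos(nπx/L) and d²/dx² sin(nπx/L) = −(nπ/L)²·sin(nπx/L); on 0 ≤ x ≤ L, ∫sin²(nπx/L) dx = L/2 and ∫sin(nπx/L)·cos(nπx/L) dx = 0.
⟨p²⟩ = 8.1133.

8.11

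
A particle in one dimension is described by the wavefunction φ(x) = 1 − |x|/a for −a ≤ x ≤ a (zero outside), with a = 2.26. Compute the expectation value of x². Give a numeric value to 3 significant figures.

0.511

⟨x²⟩ = ∫ x²·|φ|² dx / ∫|φ|² dx (integrals over the domain).
φ is even, so ∫ over [−a, a] = 2∫₀ᵃ with φ = 1 − x/a there: ∫₀ᵃ (1 − x/a)² dx = a/3, ∫₀ᵃ x²(1 − x/a)² dx = a³/30, ∫₀ᵃ x⁴(1 − x/a)² dx = a⁵/105.
State is unnormalized: ∫|φ|² dx = 1.5067, and ∫φ*·x²·φ dx = 0.76955, so ⟨x²⟩ = 0.76955 / 1.5067.
⟨x²⟩ = 0.51076.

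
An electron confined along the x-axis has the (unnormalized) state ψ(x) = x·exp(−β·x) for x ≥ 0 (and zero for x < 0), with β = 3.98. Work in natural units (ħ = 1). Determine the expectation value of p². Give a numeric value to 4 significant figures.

p² ψ = −ħ² d²ψ/dx²; ⟨p²⟩ = −ħ² ∫ ψ*·ψ'' dx / ∫|ψ|² dx.
Differentiate x·exp(−β·x) with the product rule; every integrand then reduces to terms xʲ·e^(−2βx) on [0, ∞), with ∫₀^∞ xʲ·e^(−2βx) dx = j!/(2β)^(j+1).
State is unnormalized: ∫|ψ|² dx = 0.0039654, and ∫ψ*·(−ħ² ψ'') dx = 0.062814, so ⟨p²⟩ = 0.062814 / 0.0039654.
⟨p²⟩ = 15.840.

15.84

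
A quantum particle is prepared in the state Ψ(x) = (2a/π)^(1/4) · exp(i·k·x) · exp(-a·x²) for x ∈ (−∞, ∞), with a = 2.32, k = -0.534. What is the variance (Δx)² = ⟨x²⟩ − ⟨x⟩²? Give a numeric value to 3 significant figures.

0.108

Compute ⟨x⟩ and ⟨x²⟩ separately, then (Δx)² = ⟨x²⟩ − ⟨x⟩².
Gaussian moments: ∫x^(2j)·e^(−2ax²) dx = (2j−1)!!/(4a)^j · √(π/(2a)), odd powers integrate to 0; here √(π/(2a)) = 0.82284.
⟨x⟩ = 0.0000 and ⟨x²⟩ = 0.10776.
(Δx)² = 0.10776 − (0.0000)² = 0.10776.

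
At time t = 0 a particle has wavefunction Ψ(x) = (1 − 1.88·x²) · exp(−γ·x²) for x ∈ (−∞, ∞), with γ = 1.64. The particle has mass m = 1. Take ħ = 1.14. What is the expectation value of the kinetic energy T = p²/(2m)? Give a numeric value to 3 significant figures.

T = −(ħ²/2m) d²/dx², so ⟨T⟩ = −(ħ²/2m) ∫ Ψ*·Ψ'' dx / ∫|Ψ|² dx; with m = 1.
Expand each integrand as polynomial × e^(−2γx²) and use ∫x^(2j)·e^(−2γx²) dx = (2j−1)!!/(4γ)^j · √(π/(2γ)), odd powers → 0; here √(π/(2γ)) = 0.97867. Differentiate with the product rule, d/dx e^(−γx²) = −2γx·e^(−γx²).
State is unnormalized: ∫|Ψ|² dx = 0.65887, and ∫Ψ*·(−ħ²/2m · Ψ'') dx = 2.2403, so ⟨T⟩ = 2.2403 / 0.65887.
⟨T⟩ = 3.4003.

3.40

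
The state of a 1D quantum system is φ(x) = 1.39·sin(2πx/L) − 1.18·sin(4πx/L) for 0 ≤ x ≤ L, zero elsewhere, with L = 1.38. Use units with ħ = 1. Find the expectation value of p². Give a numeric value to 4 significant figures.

46.78

p² φ = −ħ² d²φ/dx²; ⟨p²⟩ = −ħ² ∫ φ*·φ'' dx / ∫|φ|² dx.
d²/dx² sin(jπx/L) = −(jπ/L)²·sin(jπx/L); on 0 ≤ x ≤ L, ∫sin²(jπx/L) dx = L/2 and ∫sin(jπx/L)·sin(lπx/L) dx = 0 for j ≠ l, so only diagonal terms survive in ∫|φ|² and ∫φ·φ″; ∫φ·φ′ dx = [φ²/2] between the walls = 0.
State is unnormalized: ∫|φ|² dx = 2.2939, and ∫φ*·(−ħ² φ'') dx = 107.30, so ⟨p²⟩ = 107.30 / 2.2939.
⟨p²⟩ = 46.777.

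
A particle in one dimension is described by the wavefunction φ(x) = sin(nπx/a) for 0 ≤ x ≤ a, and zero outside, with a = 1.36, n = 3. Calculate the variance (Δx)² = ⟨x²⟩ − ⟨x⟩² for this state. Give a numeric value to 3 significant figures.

0.144

Compute ⟨x⟩ and ⟨x²⟩ separately, then (Δx)² = ⟨x²⟩ − ⟨x⟩².
With sin²θ = (1 − cos2θ)/2 on 0 ≤ x ≤ a: ∫sin²(nπx/a) dx = a/2, ∫x·sin²(nπx/a) dx = a²/4, ∫x²·sin²(nπx/a) dx = a³·(1/6 − 1/(4n²π²)); higher powers xᵏ the same way, integrating xᵏ·cos(2nπx/a) by parts.
Normalization: ∫|φ|² dx = 0.68000.
⟨x⟩ = 0.68000 and ⟨x²⟩ = 0.60612.
(Δx)² = 0.60612 − (0.68000)² = 0.14372.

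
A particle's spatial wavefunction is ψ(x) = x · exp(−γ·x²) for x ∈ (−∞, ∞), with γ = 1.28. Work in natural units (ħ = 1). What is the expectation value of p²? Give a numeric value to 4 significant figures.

3.840

p² ψ = −ħ² d²ψ/dx²; ⟨p²⟩ = −ħ² ∫ ψ*·ψ'' dx / ∫|ψ|² dx.
Expand each integrand as polynomial × e^(−2γx²) and use ∫x^(2j)·e^(−2γx²) dx = (2j−1)!!/(4γ)^j · √(π/(2γ)), odd powers → 0; here √(π/(2γ)) = 1.1078. Differentiate with the product rule, d/dx e^(−γx²) = −2γx·e^(−γx²).
State is unnormalized: ∫|ψ|² dx = 0.21636, and ∫ψ*·(−ħ² ψ'') dx = 0.83084, so ⟨p²⟩ = 0.83084 / 0.21636.
⟨p²⟩ = 3.8400.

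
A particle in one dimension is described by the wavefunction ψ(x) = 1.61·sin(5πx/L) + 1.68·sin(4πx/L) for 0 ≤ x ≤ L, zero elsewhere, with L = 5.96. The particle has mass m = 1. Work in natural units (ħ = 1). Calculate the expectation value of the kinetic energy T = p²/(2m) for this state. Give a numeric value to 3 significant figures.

T = −(ħ²/2m) d²/dx², so ⟨T⟩ = −(ħ²/2m) ∫ ψ*·ψ'' dx / ∫|ψ|² dx; with m = 1.
d²/dx² sin(jπx/L) = −(jπ/L)²·sin(jπx/L); on 0 ≤ x ≤ L, ∫sin²(jπx/L) dx = L/2 and ∫sin(jπx/L)·sin(lπx/L) dx = 0 for j ≠ l, so only diagonal terms survive in ∫|ψ|² and ∫ψ·ψ″; ∫ψ·ψ′ dx = [ψ²/2] between the walls = 0.
State is unnormalized: ∫|ψ|² dx = 16.135, and ∫ψ*·(−ħ²/2m · ψ'') dx = 45.523, so ⟨T⟩ = 45.523 / 16.135.
⟨T⟩ = 2.8214.

2.82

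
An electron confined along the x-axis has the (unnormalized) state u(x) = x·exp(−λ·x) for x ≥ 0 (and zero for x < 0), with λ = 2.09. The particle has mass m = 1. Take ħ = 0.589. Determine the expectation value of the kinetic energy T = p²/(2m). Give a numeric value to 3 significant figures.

T = −(ħ²/2m) d²/dx², so ⟨T⟩ = −(ħ²/2m) ∫ u*·u'' dx / ∫|u|² dx; with m = 1.
Differentiate x·exp(−λ·x) with the product rule; every integrand then reduces to terms xʲ·e^(−2λx) on [0, ∞), with ∫₀^∞ xʲ·e^(−2λx) dx = j!/(2λ)^(j+1).
State is unnormalized: ∫|u|² dx = 0.027384, and ∫u*·(−ħ²/2m · u'') dx = 0.020749, so ⟨T⟩ = 0.020749 / 0.027384.
⟨T⟩ = 0.75769.

0.758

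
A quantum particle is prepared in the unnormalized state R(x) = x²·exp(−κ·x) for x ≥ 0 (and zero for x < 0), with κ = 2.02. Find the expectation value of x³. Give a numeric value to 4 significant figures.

3.185

⟨x³⟩ = ∫ x³·|R|² dx / ∫|R|² dx (integrals over the domain).
Every integrand reduces to terms xʲ·e^(−2κx) on [0, ∞); use ∫₀^∞ xʲ·e^(−2κx) dx = j!/(2κ)^(j+1).
State is unnormalized: ∫|R|² dx = 0.022300, and ∫R*·x³·R dx = 0.071020, so ⟨x³⟩ = 0.071020 / 0.022300.
⟨x³⟩ = 3.1847.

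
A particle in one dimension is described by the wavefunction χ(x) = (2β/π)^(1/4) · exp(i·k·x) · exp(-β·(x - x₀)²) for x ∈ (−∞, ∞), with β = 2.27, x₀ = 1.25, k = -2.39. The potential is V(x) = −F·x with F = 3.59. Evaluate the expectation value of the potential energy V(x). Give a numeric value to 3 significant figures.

⟨V⟩ = ∫ V(x)·|χ|² dx.
Gaussian moments (u = x − x₀): ∫u^(2j)·e^(−2βu²) du = (2j−1)!!/(4β)^j · √(π/(2β)), odd powers integrate to 0; here √(π/(2β)) = 0.83185.
⟨V⟩ = -4.4875.

-4.49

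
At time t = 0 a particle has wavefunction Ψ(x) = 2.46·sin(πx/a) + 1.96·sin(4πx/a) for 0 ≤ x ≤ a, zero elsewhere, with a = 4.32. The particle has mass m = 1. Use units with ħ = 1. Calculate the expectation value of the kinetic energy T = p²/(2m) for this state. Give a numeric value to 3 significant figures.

1.80

T = −(ħ²/2m) d²/dx², so ⟨T⟩ = −(ħ²/2m) ∫ Ψ*·Ψ'' dx / ∫|Ψ|² dx; with m = 1.
d²/dx² sin(jπx/a) = −(jπ/a)²·sin(jπx/a); on 0 ≤ x ≤ a, ∫sin²(jπx/a) dx = a/2 and ∫sin(jπx/a)·sin(lπx/a) dx = 0 for j ≠ l, so only diagonal terms survive in ∫|Ψ|² and ∫Ψ·Ψ″; ∫Ψ·Ψ′ dx = [Ψ²/2] between the walls = 0.
State is unnormalized: ∫|Ψ|² dx = 21.369, and ∫Ψ*·(−ħ²/2m · Ψ'') dx = 38.563, so ⟨T⟩ = 38.563 / 21.369.
⟨T⟩ = 1.8046.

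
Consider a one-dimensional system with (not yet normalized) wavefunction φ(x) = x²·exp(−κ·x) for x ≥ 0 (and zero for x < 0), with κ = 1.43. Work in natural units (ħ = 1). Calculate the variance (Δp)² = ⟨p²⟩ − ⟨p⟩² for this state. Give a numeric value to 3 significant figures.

0.682

Compute ⟨p⟩ and ⟨p²⟩ separately; (Δp)² = ⟨p²⟩ − ⟨p⟩².
Differentiate x²·exp(−κ·x) with the product rule; every integrand then reduces to terms xʲ·e^(−2κx) on [0, ∞), with ∫₀^∞ xʲ·e^(−2κx) dx = j!/(2κ)^(j+1).
Normalization: ∫|φ|² dx = 0.12542.
⟨p⟩ = 0.0000 and ⟨p²⟩ = 0.68163.
(Δp)² = 0.68163 − (0.0000)² = 0.68163.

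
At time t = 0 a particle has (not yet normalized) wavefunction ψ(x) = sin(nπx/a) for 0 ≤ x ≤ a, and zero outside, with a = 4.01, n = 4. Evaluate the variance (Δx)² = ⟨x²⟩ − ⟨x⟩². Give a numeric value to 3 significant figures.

Compute ⟨x⟩ and ⟨x²⟩ separately, then (Δx)² = ⟨x²⟩ − ⟨x⟩².
With sin²θ = (1 − cos2θ)/2 on 0 ≤ x ≤ a: ∫sin²(nπx/a) dx = a/2, ∫x·sin²(nπx/a) dx = a²/4, ∫x²·sin²(nπx/a) dx = a³·(1/6 − 1/(4n²π²)); higher powers xᵏ the same way, integrating xᵏ·cos(2nπx/a) by parts.
Normalization: ∫|ψ|² dx = 2.0050.
⟨x⟩ = 2.0050 and ⟨x²⟩ = 5.3091.
(Δx)² = 5.3091 − (2.0050)² = 1.2891.

1.29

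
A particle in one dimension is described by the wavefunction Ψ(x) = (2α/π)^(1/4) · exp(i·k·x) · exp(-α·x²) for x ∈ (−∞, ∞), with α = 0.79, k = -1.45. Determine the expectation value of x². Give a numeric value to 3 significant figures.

0.316

⟨x²⟩ = ∫ x²·|Ψ|² dx (integrals over the domain).
Gaussian moments: ∫x^(2j)·e^(−2αx²) dx = (2j−1)!!/(4α)^j · √(π/(2α)), odd powers integrate to 0; here √(π/(2α)) = 1.4101.
⟨x²⟩ = 0.31646.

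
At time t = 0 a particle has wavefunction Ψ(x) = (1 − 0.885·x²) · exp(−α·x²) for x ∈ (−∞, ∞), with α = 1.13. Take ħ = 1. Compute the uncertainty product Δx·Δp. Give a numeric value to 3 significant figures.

0.563

Δx = √(⟨x²⟩−⟨x⟩²), Δp = √(⟨p²⟩−⟨p⟩²).
Expand each integrand as polynomial × e^(−2αx²) and use ∫x^(2j)·e^(−2αx²) dx = (2j−1)!!/(4α)^j · √(π/(2α)), odd powers → 0; here √(π/(2α)) = 1.1790. Differentiate with the product rule, d/dx e^(−αx²) = −2αx·e^(−αx²).
Normalization: ∫|Ψ|² dx = 0.85292.
⟨x⟩ = 0.0000, ⟨x²⟩ = 0.12241 ⇒ Δx = 0.34987.
⟨p⟩ = 0.0000, ⟨p²⟩ = 2.5929 ⇒ Δp = 1.6102.
Δx·Δp = 0.56338.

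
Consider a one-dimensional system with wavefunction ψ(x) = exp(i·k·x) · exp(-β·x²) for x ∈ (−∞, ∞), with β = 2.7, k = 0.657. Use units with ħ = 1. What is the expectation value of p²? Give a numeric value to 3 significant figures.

p² ψ = −ħ² d²ψ/dx²; ⟨p²⟩ = −ħ² ∫ ψ*·ψ'' dx / ∫|ψ|² dx.
Gaussian moments: ∫x^(2j)·e^(−2βx²) dx = (2j−1)!!/(4β)^j · √(π/(2β)), odd powers integrate to 0; here √(π/(2β)) = 0.76274. Derivatives: ψ′ = (ik − 2βx)·ψ, ψ″ = ((ik − 2βx)² − 2β)·ψ; the odd-in-x pieces drop out.
State is unnormalized: ∫|ψ|² dx = 0.76274, and ∫ψ*·(−ħ² ψ'') dx = 2.3886, so ⟨p²⟩ = 2.3886 / 0.76274.
⟨p²⟩ = 3.1316.

3.13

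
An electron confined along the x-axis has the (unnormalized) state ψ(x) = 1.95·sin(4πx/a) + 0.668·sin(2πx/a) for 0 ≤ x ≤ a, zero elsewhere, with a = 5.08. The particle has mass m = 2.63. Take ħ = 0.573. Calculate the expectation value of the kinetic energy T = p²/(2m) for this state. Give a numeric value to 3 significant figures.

T = −(ħ²/2m) d²/dx², so ⟨T⟩ = −(ħ²/2m) ∫ ψ*·ψ'' dx / ∫|ψ|² dx; with m = 2.63.
d²/dx² sin(jπx/a) = −(jπ/a)²·sin(jπx/a); on 0 ≤ x ≤ a, ∫sin²(jπx/a) dx = a/2 and ∫sin(jπx/a)·sin(lπx/a) dx = 0 for j ≠ l, so only diagonal terms survive in ∫|ψ|² and ∫ψ·ψ″; ∫ψ·ψ′ dx = [ψ²/2] between the walls = 0.
State is unnormalized: ∫|ψ|² dx = 10.792, and ∫ψ*·(−ħ²/2m · ψ'') dx = 3.7973, so ⟨T⟩ = 3.7973 / 10.792.
⟨T⟩ = 0.35187.

0.352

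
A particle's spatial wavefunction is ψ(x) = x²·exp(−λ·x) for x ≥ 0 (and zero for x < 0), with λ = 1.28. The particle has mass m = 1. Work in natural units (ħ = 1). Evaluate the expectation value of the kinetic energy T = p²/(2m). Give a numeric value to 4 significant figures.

T = −(ħ²/2m) d²/dx², so ⟨T⟩ = −(ħ²/2m) ∫ ψ*·ψ'' dx / ∫|ψ|² dx; with m = 1.
Differentiate x²·exp(−λ·x) with the product rule; every integrand then reduces to terms xʲ·e^(−2λx) on [0, ∞), with ∫₀^∞ xʲ·e^(−2λx) dx = j!/(2λ)^(j+1).
State is unnormalized: ∫|ψ|² dx = 0.21828, and ∫ψ*·(−ħ²/2m · ψ'') dx = 0.059605, so ⟨T⟩ = 0.059605 / 0.21828.
⟨T⟩ = 0.27307.

0.2731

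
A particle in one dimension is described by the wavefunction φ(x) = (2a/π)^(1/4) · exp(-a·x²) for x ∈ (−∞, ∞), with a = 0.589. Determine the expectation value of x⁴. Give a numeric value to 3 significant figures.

⟨x⁴⟩ = ∫ x⁴·|φ|² dx (integrals over the domain).
Gaussian moments: ∫x^(2j)·e^(−2ax²) dx = (2j−1)!!/(4a)^j · √(π/(2a)), odd powers integrate to 0; here √(π/(2a)) = 1.6331.
⟨x⁴⟩ = 0.54047.

0.540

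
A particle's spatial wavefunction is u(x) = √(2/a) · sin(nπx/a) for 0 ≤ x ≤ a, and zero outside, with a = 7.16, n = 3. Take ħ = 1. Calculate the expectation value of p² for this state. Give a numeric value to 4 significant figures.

p² u = −ħ² d²u/dx²; ⟨p²⟩ = −ħ² ∫ u*·u'' dx.
d/dx sin(nπx/a) = (nπ/a)·cos(nπx/a) and d²/dx² sin(nπx/a) = −(nπ/a)²·sin(nπx/a); on 0 ≤ x ≤ a, ∫sin²(nπx/a) dx = a/2 and ∫sin(nπx/a)·cos(nπx/a) dx = 0.
⟨p²⟩ = 1.7327.

1.733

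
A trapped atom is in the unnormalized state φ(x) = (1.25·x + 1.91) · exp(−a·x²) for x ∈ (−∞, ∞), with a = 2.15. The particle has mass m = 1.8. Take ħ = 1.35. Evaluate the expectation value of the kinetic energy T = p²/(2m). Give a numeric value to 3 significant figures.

T = −(ħ²/2m) d²/dx², so ⟨T⟩ = −(ħ²/2m) ∫ φ*·φ'' dx / ∫|φ|² dx; with m = 1.8.
Expand each integrand as polynomial × e^(−2ax²) and use ∫x^(2j)·e^(−2ax²) dx = (2j−1)!!/(4a)^j · √(π/(2a)), odd powers → 0; here √(π/(2a)) = 0.85475. Differentiate with the product rule, d/dx e^(−ax²) = −2ax·e^(−ax²).
State is unnormalized: ∫|φ|² dx = 3.2735, and ∫φ*·(−ħ²/2m · φ'') dx = 3.9011, so ⟨T⟩ = 3.9011 / 3.2735.
⟨T⟩ = 1.1917.

1.19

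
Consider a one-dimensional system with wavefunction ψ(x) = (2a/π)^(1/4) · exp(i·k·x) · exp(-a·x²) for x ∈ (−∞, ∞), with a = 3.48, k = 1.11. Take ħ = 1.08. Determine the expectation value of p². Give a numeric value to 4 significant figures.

p² ψ = −ħ² d²ψ/dx²; ⟨p²⟩ = −ħ² ∫ ψ*·ψ'' dx.
Gaussian moments: ∫x^(2j)·e^(−2ax²) dx = (2j−1)!!/(4a)^j · √(π/(2a)), odd powers integrate to 0; here √(π/(2a)) = 0.67185. Derivatives: ψ′ = (ik − 2ax)·ψ, ψ″ = ((ik − 2ax)² − 2a)·ψ; the odd-in-x pieces drop out.
⟨p²⟩ = 5.4962.

5.496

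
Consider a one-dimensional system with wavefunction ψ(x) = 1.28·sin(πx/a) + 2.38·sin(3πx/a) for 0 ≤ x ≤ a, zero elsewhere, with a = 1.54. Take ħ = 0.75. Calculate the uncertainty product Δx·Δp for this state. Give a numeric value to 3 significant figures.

1.99

Δx = √(⟨x²⟩−⟨x⟩²), Δp = √(⟨p²⟩−⟨p⟩²).
On 0 ≤ x ≤ a (j ≠ l): ∫sin²(jπx/a) dx = a/2, ∫sin(jπx/a)·sin(lπx/a) dx = 0; diagonal moments ∫x·sin²(jπx/a) dx = a²/4, ∫x²·sin²(jπx/a) dx = a³·(1/6 − 1/(4j²π²)); cross terms ∫x·sin(jπx/a)·sin(lπx/a) dx = 0 for j + l even and −4jla²/(π²(j² − l²)²) for j + l odd, ∫x²·sin(jπx/a)·sin(lπx/a) dx = (−1)^(j+l)·4jla³/(π²(j² − l²)²); higher powers the same way via product-to-sum and parts. d²/dx² sin(jπx/a) = −(jπ/a)²·sin(jπx/a); on 0 ≤ x ≤ a, ∫sin²(jπx/a) dx = a/2 and ∫sin(jπx/a)·sin(lπx/a) dx = 0 for j ≠ l, so only diagonal terms survive in ∫|ψ|² and ∫ψ·ψ″; ∫ψ·ψ′ dx = [ψ²/2] between the walls = 0.
Normalization: ∫|ψ|² dx = 5.6232.
⟨x⟩ = 0.77000, ⟨x²⟩ = 0.82840 ⇒ Δx = 0.48529.
⟨p⟩ = 0.0000, ⟨p²⟩ = 16.867 ⇒ Δp = 4.1069.
Δx·Δp = 1.9930.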